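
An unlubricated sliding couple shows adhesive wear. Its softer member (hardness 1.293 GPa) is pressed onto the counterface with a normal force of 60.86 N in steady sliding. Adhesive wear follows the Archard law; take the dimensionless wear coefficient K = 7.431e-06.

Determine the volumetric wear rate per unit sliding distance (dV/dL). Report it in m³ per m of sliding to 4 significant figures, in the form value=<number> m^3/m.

All working math keeps full float precision, and the intermediates are shown rounded. Rounded once at the end: four significant figures.
Hardness H = 1.293 GPa = 1.293e+09 Pa.
SI base units throughout: W = 60.86 N, H = 1.293e+09 Pa, K = 7.431e-06.
Volumetric rate dV/dL = K·W/H (independent of L): 7.431e-06 · 60.86 / 1.293e+09 = 3.498e-13 m³/m.

value=3.498e-13 m^3/m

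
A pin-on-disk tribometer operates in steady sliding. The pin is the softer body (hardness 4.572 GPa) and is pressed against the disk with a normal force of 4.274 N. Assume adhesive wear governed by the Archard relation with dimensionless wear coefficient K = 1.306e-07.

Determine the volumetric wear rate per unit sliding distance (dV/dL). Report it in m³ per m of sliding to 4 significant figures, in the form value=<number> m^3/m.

value=1.221e-16 m^3/m

Intermediate values are shown rounded. Every step holds full precision — one final rounding: 4 significant figures.
Convert: Hardness H = 4.572 GPa = 4.572e+09 Pa.
Restated in SI base units: W = 4.274 N, H = 4.572e+09 Pa, K = 1.306e-07.
Rate of wear dV/dL = K·W/H (independent of L): 1.306e-07 · 4.274 / 4.572e+09 = 1.221e-16 m³/m.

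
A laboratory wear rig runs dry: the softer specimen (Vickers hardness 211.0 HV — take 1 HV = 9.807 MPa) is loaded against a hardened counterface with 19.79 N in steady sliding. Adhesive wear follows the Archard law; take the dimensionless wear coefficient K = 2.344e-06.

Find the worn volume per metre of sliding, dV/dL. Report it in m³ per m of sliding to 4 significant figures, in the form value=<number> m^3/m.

Displayed values are rounded — the algebra maintains exact precision — a lone final rounding: 4 significant figures.
Convert: Hardness H = 211.0 HV × 9.807 MPa/HV = 2069 MPa = 2.069e+09 Pa.
SI base units throughout: W = 19.79 N, H = 2.069e+09 Pa, K = 2.344e-06.
Wear rate dV/dL = K·W/H (independent of L): 2.344e-06 · 19.79 / 2.069e+09 = 2.242e-14 m³/m.

value=2.242e-14 m^3/m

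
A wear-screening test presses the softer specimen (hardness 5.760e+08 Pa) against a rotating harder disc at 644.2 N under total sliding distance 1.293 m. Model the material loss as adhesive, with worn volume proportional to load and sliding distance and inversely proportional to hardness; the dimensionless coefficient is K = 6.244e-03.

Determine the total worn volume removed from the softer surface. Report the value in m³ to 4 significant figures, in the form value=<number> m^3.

value=9.029e-09 m^3

Every step carries full precision — intermediates are printed rounded — a lone final rounding, at 4 significant digits.
SI base units throughout: W = 644.2 N, H = 5.760e+08 Pa, K = 6.244e-03.
The Archard volume V = K·W·L/H = 6.244e-03 · 644.2 · 1.293 / 5.760e+08 = 9.029e-09 m³.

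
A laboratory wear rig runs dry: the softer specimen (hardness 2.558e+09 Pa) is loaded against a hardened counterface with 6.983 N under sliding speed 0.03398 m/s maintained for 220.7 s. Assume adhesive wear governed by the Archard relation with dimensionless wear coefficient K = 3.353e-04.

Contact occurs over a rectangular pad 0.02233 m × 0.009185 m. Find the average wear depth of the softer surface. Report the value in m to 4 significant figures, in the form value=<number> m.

value=3.347e-08 m

The algebra carries full precision, and intermediates are shown rounded — rounded once at the end, at four significant figures.
Convert: Path length L = v·t = 0.03398 m/s × 220.7 s = 7.499 m.
Convert: Contact area A = 0.02233 m × 0.009185 m = 2.051e-04 m².
Working in SI base units: W = 6.983 N, H = 2.558e+09 Pa, K = 3.353e-04.
Worn volume V = K·W·L/H = 3.353e-04 · 6.983 · 7.499 / 2.558e+09 = 6.864e-12 m³.
Wear depth h = V/A = 6.864e-12 / 2.051e-04 = 3.347e-08 m.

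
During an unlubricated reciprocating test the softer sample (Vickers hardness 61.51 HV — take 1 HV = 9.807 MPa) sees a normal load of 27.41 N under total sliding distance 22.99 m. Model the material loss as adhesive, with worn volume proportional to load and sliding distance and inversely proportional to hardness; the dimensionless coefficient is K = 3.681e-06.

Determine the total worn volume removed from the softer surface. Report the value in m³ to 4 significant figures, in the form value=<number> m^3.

value=3.845e-12 m^3

Each operation keeps full precision. The intermediates are shown rounded; one last rounding to four significant figures.
Convert: Hardness H = 61.51 HV × 9.807 MPa/HV = 603.2 MPa = 6.032e+08 Pa.
Restated in SI base units: W = 27.41 N, H = 6.032e+08 Pa, K = 3.681e-06.
Wear volume V = K·W·L/H = 3.681e-06 · 27.41 · 22.99 / 6.032e+08 = 3.845e-12 m³.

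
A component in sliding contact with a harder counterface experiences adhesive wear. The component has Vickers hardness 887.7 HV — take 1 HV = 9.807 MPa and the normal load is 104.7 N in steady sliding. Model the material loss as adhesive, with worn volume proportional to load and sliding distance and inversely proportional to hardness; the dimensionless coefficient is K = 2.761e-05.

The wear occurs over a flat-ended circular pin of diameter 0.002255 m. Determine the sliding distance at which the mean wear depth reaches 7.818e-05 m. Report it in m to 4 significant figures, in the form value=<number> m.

value=940.3 m

Intermediate values appear rounded, and every step holds full precision. Rounded once at the end to four significant figures.
Hardness H = 887.7 HV × 9.807 MPa/HV = 8706 MPa = 8.706e+09 Pa.
Contact area A = π·d²/4 = π·(0.002255 m)²/4 = 3.994e-06 m².
Expressed in SI base units: W = 104.7 N, H = 8.706e+09 Pa, K = 2.761e-05.
Permissible volume V_lim = h_lim·A = 7.818e-05 · 3.994e-06 = 3.122e-10 m³.
Inverting, life L = V_lim·H/(K·W) = 3.122e-10 · 8.706e+09 / (2.761e-05 · 104.7) = 940.3 m.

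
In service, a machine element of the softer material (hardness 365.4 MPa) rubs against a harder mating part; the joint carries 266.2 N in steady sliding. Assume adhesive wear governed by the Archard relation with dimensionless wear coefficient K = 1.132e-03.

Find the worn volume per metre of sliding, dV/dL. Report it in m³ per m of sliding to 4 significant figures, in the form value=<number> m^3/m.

Each operation carries full precision — intermediates are shown rounded — rounded once at the end, at four significant digits.
Convert: Hardness H = 365.4 MPa = 3.654e+08 Pa.
Expressed in SI base units: W = 266.2 N, H = 3.654e+08 Pa, K = 1.132e-03.
Sliding wear rate dV/dL = K·W/H: 1.132e-03 · 266.2 / 3.654e+08 = 8.247e-10 m³/m.

value=8.247e-10 m^3/m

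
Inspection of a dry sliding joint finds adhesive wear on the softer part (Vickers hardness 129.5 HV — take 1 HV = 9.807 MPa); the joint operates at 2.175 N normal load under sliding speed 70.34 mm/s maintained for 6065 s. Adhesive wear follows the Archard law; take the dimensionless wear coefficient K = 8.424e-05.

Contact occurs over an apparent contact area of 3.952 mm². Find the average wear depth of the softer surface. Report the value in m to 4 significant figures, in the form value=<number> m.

Intermediate values are printed rounded. Each operation carries full precision, and a single final rounding: 4 significant figures.
Convert: Sliding speed v = 70.34 mm/s = 0.07034 m/s. Distance L = v·t = 0.07034 m/s × 6065 s = 426.6 m.
Convert: Hardness H = 129.5 HV × 9.807 MPa/HV = 1270 MPa = 1.270e+09 Pa.
Convert: Contact area A = 3.952 mm² = 3.952e-06 m².
Expressed in SI base units: W = 2.175 N, H = 1.270e+09 Pa, K = 8.424e-05.
Worn volume V = K·W·L/H = 8.424e-05 · 2.175 · 426.6 / 1.270e+09 = 6.155e-11 m³.
Wear depth h = V/A = 6.155e-11 / 3.952e-06 = 1.557e-05 m.

value=1.557e-05 m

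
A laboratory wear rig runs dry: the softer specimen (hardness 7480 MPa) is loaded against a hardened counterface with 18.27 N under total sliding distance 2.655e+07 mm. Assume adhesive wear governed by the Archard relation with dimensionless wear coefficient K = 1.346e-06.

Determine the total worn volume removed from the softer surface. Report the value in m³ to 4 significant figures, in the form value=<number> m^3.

value=8.729e-11 m^3

Displayed values are rounded; the computation keeps exact precision, and rounded just once: 4 significant digits.
Convert: Distance covered L = 2.655e+07 mm = 2.655e+04 m.
Convert: Hardness H = 7480 MPa = 7.480e+09 Pa.
SI base units throughout: W = 18.27 N, H = 7.480e+09 Pa, K = 1.346e-06.
By Archard's law, V = K·W·L/H = 1.346e-06 · 18.27 · 2.655e+04 / 7.480e+09 = 8.729e-11 m³.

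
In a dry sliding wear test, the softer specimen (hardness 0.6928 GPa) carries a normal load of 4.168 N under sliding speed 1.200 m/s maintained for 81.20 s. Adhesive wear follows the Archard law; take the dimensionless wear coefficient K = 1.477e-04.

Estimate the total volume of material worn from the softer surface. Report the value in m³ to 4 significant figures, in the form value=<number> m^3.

value=8.658e-11 m^3

Every step runs at exact precision. Printed values are rounded — one final rounding, at 4 significant figures.
Convert: Total distance L = v·t = 1.200 m/s × 81.20 s = 97.44 m.
Convert: Hardness H = 0.6928 GPa = 6.928e+08 Pa.
As SI base values: W = 4.168 N, H = 6.928e+08 Pa, K = 1.477e-04.
Archard relation: V = K·W·L/H = 1.477e-04 · 4.168 · 97.44 / 6.928e+08 = 8.658e-11 m³.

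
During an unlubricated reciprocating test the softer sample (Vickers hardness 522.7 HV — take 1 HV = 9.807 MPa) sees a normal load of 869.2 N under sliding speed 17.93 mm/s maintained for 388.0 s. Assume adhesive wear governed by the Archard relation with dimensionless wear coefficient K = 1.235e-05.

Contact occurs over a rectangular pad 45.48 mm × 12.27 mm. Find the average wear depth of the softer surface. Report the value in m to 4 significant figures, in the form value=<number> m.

value=2.611e-08 m

Printed values are rounded; every step holds full precision — one last rounding, at four significant digits.
Convert: Sliding speed v = 17.93 mm/s = 0.01793 m/s. Total distance L = v·t = 0.01793 m/s × 388.0 s = 6.957 m.
Convert: Hardness H = 522.7 HV × 9.807 MPa/HV = 5126 MPa = 5.126e+09 Pa.
Convert: Pad sides 45.48 mm × 12.27 mm = 0.04548 m × 0.01227 m. Contact area A = 0.04548 m × 0.01227 m = 5.580e-04 m².
Restated in SI base units: W = 869.2 N, H = 5.126e+09 Pa, K = 1.235e-05.
Archard volume V = K·W·L/H = 1.235e-05 · 869.2 · 6.957 / 5.126e+09 = 1.457e-11 m³.
Depth of wear h = V/A = 1.457e-11 / 5.580e-04 = 2.611e-08 m.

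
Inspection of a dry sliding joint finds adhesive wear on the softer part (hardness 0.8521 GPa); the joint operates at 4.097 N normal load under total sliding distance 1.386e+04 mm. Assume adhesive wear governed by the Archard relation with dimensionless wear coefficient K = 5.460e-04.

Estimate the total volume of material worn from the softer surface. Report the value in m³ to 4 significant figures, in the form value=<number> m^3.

Each operation carries full float precision — the intermediates appear rounded, and a lone final rounding: 4 significant digits.
Total distance L = 1.386e+04 mm = 13.86 m.
Hardness H = 0.8521 GPa = 8.521e+08 Pa.
SI base units throughout: W = 4.097 N, H = 8.521e+08 Pa, K = 5.460e-04.
By Archard's law, V = K·W·L/H = 5.460e-04 · 4.097 · 13.86 / 8.521e+08 = 3.639e-11 m³.

value=3.639e-11 m^3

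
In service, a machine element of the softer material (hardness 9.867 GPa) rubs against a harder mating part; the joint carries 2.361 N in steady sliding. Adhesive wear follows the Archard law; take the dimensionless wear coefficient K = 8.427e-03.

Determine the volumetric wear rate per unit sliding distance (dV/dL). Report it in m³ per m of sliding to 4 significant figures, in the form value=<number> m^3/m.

value=2.016e-12 m^3/m

Each operation carries full precision. Shown intermediates are rounded — a single final rounding to 4 significant figures.
Convert: Hardness H = 9.867 GPa = 9.867e+09 Pa.
As SI base values: W = 2.361 N, H = 9.867e+09 Pa, K = 8.427e-03.
The wear rate dV/dL = K·W/H, so: 8.427e-03 · 2.361 / 9.867e+09 = 2.016e-12 m³/m.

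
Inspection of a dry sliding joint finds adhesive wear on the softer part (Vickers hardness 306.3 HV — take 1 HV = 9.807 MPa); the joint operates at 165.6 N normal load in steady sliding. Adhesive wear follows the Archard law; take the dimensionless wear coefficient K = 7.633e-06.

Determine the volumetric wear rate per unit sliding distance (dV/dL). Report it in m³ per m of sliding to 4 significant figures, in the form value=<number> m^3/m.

All arithmetic runs at full precision, and the intermediates appear rounded — rounded just once to 4 significant digits.
Hardness H = 306.3 HV × 9.807 MPa/HV = 3004 MPa = 3.004e+09 Pa.
In SI base units: W = 165.6 N, H = 3.004e+09 Pa, K = 7.633e-06.
Sliding wear rate dV/dL = K·W/H (no L dependence): 7.633e-06 · 165.6 / 3.004e+09 = 4.208e-13 m³/m.

value=4.208e-13 m^3/m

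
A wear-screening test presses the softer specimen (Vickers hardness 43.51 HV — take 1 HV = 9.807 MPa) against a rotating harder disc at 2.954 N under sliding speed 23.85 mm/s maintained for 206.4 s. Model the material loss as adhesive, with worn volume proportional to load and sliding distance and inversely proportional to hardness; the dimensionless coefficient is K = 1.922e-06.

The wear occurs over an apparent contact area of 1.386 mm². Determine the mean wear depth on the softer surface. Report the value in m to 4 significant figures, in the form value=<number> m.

The computation carries full float precision; intermediate values appear rounded, and a lone final rounding: 4 significant digits.
Convert: Sliding speed v = 23.85 mm/s = 0.02385 m/s. The distance L = v·t = 0.02385 m/s × 206.4 s = 4.923 m.
Convert: Hardness H = 43.51 HV × 9.807 MPa/HV = 426.7 MPa = 4.267e+08 Pa.
Convert: Contact area A = 1.386 mm² = 1.386e-06 m².
As SI base values: W = 2.954 N, H = 4.267e+08 Pa, K = 1.922e-06.
By Archard's law, V = K·W·L/H = 1.922e-06 · 2.954 · 4.923 / 4.267e+08 = 6.550e-14 m³.
Depth h = V/A = 6.550e-14 / 1.386e-06 = 4.726e-08 m.

value=4.726e-08 m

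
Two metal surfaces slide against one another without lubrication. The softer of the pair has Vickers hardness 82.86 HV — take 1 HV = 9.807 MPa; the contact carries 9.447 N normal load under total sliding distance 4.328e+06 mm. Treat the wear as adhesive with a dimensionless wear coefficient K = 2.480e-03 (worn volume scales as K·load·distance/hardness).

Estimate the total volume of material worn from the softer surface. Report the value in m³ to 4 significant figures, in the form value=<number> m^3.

Printed values are rounded — all working math holds full precision, and rounded just once, at 4 significant figures.
Convert: Total distance L = 4.328e+06 mm = 4328 m.
Convert: Hardness H = 82.86 HV × 9.807 MPa/HV = 812.6 MPa = 8.126e+08 Pa.
Restated in SI base units: W = 9.447 N, H = 8.126e+08 Pa, K = 2.480e-03.
The Archard volume V = K·W·L/H = 2.480e-03 · 9.447 · 4328 / 8.126e+08 = 1.248e-07 m³.

value=1.248e-07 m^3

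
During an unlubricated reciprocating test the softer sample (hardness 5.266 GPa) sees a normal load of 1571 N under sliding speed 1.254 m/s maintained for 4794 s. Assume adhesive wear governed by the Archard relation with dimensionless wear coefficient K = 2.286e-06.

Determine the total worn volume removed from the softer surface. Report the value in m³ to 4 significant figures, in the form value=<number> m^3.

value=4.100e-09 m^3

Quoted intermediates are rounded; all arithmetic runs at full precision, and one last rounding: 4 significant digits.
Convert: The distance L = v·t = 1.254 m/s × 4794 s = 6012 m.
Convert: Hardness H = 5.266 GPa = 5.266e+09 Pa.
Collected in SI base units: W = 1571 N, H = 5.266e+09 Pa, K = 2.286e-06.
Archard volume V = K·W·L/H = 2.286e-06 · 1571 · 6012 / 5.266e+09 = 4.100e-09 m³.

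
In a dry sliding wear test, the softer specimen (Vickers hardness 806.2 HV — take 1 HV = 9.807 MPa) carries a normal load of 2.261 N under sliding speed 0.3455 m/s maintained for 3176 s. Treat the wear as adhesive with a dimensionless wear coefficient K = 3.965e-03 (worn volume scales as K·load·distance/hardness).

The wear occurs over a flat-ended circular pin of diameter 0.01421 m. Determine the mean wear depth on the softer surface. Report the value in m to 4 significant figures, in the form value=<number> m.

The computation keeps full precision; intermediates appear rounded. Rounded once at the end: four significant figures.
Convert: The distance L = v·t = 0.3455 m/s × 3176 s = 1097 m.
Convert: Hardness H = 806.2 HV × 9.807 MPa/HV = 7906 MPa = 7.906e+09 Pa.
Convert: Contact area A = π·d²/4 = π·(0.01421 m)²/4 = 1.586e-04 m².
Collected in SI base units: W = 2.261 N, H = 7.906e+09 Pa, K = 3.965e-03.
Volume removed: V = K·W·L/H = 3.965e-03 · 2.261 · 1097 / 7.906e+09 = 1.244e-09 m³.
Depth of wear h = V/A = 1.244e-09 / 1.586e-04 = 7.845e-06 m.

value=7.845e-06 m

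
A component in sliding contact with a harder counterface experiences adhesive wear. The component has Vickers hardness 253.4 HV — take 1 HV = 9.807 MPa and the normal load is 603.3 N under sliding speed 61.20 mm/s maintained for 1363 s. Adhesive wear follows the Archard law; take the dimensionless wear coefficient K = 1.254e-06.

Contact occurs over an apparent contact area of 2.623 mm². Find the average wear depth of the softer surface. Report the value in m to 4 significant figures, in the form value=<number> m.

value=9.681e-06 m

The intermediates appear rounded, and the algebra maintains exact precision. Rounded just once, at four significant digits.
Sliding speed v = 61.20 mm/s = 0.06120 m/s. Total distance L = v·t = 0.06120 m/s × 1363 s = 83.42 m.
Hardness H = 253.4 HV × 9.807 MPa/HV = 2485 MPa = 2.485e+09 Pa.
Contact area A = 2.623 mm² = 2.623e-06 m².
Expressed in SI base units: W = 603.3 N, H = 2.485e+09 Pa, K = 1.254e-06.
The Archard volume V = K·W·L/H = 1.254e-06 · 603.3 · 83.42 / 2.485e+09 = 2.539e-11 m³.
Depth h = V/A = 2.539e-11 / 2.623e-06 = 9.681e-06 m.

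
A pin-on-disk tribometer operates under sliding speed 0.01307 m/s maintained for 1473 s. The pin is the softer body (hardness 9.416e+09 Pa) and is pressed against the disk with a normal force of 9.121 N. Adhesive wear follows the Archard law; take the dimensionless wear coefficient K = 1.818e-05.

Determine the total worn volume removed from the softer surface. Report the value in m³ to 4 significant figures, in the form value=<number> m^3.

value=3.390e-13 m^3

The algebra keeps full precision, and the intermediates are displayed rounded; one final rounding, at 4 significant figures.
Total distance L = v·t = 0.01307 m/s × 1473 s = 19.25 m.
In SI base units: W = 9.121 N, H = 9.416e+09 Pa, K = 1.818e-05.
Apply Archard: V = K·W·L/H = 1.818e-05 · 9.121 · 19.25 / 9.416e+09 = 3.390e-13 m³.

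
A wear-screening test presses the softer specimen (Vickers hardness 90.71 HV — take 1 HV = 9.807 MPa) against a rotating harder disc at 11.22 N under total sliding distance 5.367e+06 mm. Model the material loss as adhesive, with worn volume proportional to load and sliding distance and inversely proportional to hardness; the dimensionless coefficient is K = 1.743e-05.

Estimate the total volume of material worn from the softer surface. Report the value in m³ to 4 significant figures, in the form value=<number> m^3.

All arithmetic holds full precision — intermediate values are shown rounded, and a lone final rounding, at 4 significant figures.
Convert: Total distance L = 5.367e+06 mm = 5367 m.
Convert: Hardness H = 90.71 HV × 9.807 MPa/HV = 889.6 MPa = 8.896e+08 Pa.
Restated in SI base units: W = 11.22 N, H = 8.896e+08 Pa, K = 1.743e-05.
Worn volume V = K·W·L/H = 1.743e-05 · 11.22 · 5367 / 8.896e+08 = 1.180e-09 m³.

value=1.180e-09 m^3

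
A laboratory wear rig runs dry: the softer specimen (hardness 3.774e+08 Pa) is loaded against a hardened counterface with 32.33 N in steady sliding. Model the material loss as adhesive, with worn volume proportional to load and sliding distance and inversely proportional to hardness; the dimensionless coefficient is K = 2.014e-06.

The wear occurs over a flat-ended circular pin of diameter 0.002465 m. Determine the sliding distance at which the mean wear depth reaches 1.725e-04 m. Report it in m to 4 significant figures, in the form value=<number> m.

Displayed values are rounded; all arithmetic carries full float precision — one last rounding: 4 significant digits.
Contact area A = π·d²/4 = π·(0.002465 m)²/4 = 4.772e-06 m².
As SI base values: W = 32.33 N, H = 3.774e+08 Pa, K = 2.014e-06.
Wearable volume V_lim = h_lim·A = 1.725e-04 · 4.772e-06 = 8.232e-10 m³.
Thus life L = V_lim·H/(K·W) = 8.232e-10 · 3.774e+08 / (2.014e-06 · 32.33) = 4771 m.

value=4771 m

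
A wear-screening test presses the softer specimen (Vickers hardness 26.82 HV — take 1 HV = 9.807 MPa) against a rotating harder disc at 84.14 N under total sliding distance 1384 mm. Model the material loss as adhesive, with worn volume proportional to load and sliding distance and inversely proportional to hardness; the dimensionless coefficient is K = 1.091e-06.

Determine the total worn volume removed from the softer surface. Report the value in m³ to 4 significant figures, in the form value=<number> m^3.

Intermediates are displayed rounded — all working math holds exact precision, and one final rounding: 4 significant digits.
Total distance L = 1384 mm = 1.384 m.
Hardness H = 26.82 HV × 9.807 MPa/HV = 263.0 MPa = 2.630e+08 Pa.
Collected in SI base units: W = 84.14 N, H = 2.630e+08 Pa, K = 1.091e-06.
Archard relation: V = K·W·L/H = 1.091e-06 · 84.14 · 1.384 / 2.630e+08 = 4.830e-13 m³.

value=4.830e-13 m^3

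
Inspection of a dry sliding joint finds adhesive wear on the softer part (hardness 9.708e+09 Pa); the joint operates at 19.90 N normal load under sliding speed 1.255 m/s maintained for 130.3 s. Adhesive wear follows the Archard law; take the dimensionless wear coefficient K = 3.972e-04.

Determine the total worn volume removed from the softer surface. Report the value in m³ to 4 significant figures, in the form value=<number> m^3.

Shown intermediates are rounded; every step runs at exact precision; one last rounding: four significant figures.
Convert: Sliding distance L = v·t = 1.255 m/s × 130.3 s = 163.5 m.
Expressed in SI base units: W = 19.90 N, H = 9.708e+09 Pa, K = 3.972e-04.
Archard relation: V = K·W·L/H = 3.972e-04 · 19.90 · 163.5 / 9.708e+09 = 1.331e-10 m³.

value=1.331e-10 m^3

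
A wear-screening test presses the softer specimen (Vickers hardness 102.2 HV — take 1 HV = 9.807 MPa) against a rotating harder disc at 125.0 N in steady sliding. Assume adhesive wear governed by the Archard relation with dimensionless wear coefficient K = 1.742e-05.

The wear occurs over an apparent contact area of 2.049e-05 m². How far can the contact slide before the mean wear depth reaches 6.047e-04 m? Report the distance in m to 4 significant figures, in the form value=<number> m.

value=5703 m

All working math keeps full precision, and displayed values are rounded. Rounded just once, at 4 significant figures.
Convert: Hardness H = 102.2 HV × 9.807 MPa/HV = 1002 MPa = 1.002e+09 Pa.
Restated in SI base units: W = 125.0 N, H = 1.002e+09 Pa, K = 1.742e-05.
Allowed volume V_lim = h_lim·A = 6.047e-04 · 2.049e-05 = 1.239e-08 m³.
Inverting, life L = V_lim·H/(K·W) = 1.239e-08 · 1.002e+09 / (1.742e-05 · 125.0) = 5703 m.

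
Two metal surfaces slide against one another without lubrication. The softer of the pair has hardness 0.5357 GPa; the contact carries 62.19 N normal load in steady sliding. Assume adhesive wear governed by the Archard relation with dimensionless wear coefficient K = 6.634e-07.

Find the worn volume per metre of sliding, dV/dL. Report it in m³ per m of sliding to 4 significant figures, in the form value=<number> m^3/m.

value=7.701e-14 m^3/m

Intermediate values are shown rounded — the algebra carries full float precision; one final rounding, at 4 significant figures.
Convert: Hardness H = 0.5357 GPa = 5.357e+08 Pa.
As SI base values: W = 62.19 N, H = 5.357e+08 Pa, K = 6.634e-07.
Sliding wear rate dV/dL = K·W/H, so: 6.634e-07 · 62.19 / 5.357e+08 = 7.701e-14 m³/m.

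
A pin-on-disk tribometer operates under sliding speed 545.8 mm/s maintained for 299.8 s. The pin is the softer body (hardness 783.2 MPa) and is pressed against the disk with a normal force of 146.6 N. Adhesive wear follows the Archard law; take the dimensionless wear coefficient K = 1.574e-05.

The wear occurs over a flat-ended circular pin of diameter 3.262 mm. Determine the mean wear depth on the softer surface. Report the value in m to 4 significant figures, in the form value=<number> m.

Printed values are rounded, and all arithmetic maintains full precision, and a lone final rounding: 4 significant figures.
Convert: Sliding speed v = 545.8 mm/s = 0.5458 m/s. Path length L = v·t = 0.5458 m/s × 299.8 s = 163.6 m.
Convert: Hardness H = 783.2 MPa = 7.832e+08 Pa.
Convert: Pin diameter d = 3.262 mm = 0.003262 m. Contact area A = π·d²/4 = π·(0.003262 m)²/4 = 8.357e-06 m².
SI base units throughout: W = 146.6 N, H = 7.832e+08 Pa, K = 1.574e-05.
Wear volume V = K·W·L/H = 1.574e-05 · 146.6 · 163.6 / 7.832e+08 = 4.821e-10 m³.
Depth h = V/A = 4.821e-10 / 8.357e-06 = 5.769e-05 m.

value=5.769e-05 m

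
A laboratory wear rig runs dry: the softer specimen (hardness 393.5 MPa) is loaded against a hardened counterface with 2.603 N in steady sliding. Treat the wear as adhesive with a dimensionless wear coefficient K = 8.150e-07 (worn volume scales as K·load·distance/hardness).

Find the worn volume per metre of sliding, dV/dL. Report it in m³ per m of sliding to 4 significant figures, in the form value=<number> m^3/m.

The computation runs at full precision. Quoted intermediates are rounded — rounded just once, at 4 significant figures.
Hardness H = 393.5 MPa = 3.935e+08 Pa.
Restated in SI base units: W = 2.603 N, H = 3.935e+08 Pa, K = 8.150e-07.
The wear rate dV/dL = K·W/H, per unit distance: 8.150e-07 · 2.603 / 3.935e+08 = 5.391e-15 m³/m.

value=5.391e-15 m^3/m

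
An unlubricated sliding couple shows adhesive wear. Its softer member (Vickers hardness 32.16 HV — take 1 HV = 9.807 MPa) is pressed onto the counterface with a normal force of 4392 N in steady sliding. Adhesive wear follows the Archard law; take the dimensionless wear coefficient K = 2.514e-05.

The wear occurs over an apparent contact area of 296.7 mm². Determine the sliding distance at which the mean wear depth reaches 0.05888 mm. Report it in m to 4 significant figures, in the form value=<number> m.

Intermediate values appear rounded, and each operation maintains full float precision. Rounded just once, at 4 significant digits.
Hardness H = 32.16 HV × 9.807 MPa/HV = 315.4 MPa = 3.154e+08 Pa.
Contact area A = 296.7 mm² = 2.967e-04 m².
Depth limit h_lim = 0.05888 mm = 5.888e-05 m.
In SI base units, W = 4392 N, H = 3.154e+08 Pa, K = 2.514e-05.
At the depth limit, V_lim = h_lim·A = 5.888e-05 · 2.967e-04 = 1.747e-08 m³.
So the life L = V_lim·H/(K·W) = 1.747e-08 · 3.154e+08 / (2.514e-05 · 4392) = 49.90 m.

value=49.90 m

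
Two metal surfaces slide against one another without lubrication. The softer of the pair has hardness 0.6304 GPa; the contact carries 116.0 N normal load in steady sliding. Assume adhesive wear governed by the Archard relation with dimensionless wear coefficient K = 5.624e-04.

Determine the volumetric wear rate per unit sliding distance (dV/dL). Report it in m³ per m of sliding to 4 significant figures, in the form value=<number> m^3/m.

The computation carries full float precision. Displayed values are rounded; rounded just once, at 4 significant figures.
Hardness H = 0.6304 GPa = 6.304e+08 Pa.
Collected in SI base units: W = 116.0 N, H = 6.304e+08 Pa, K = 5.624e-04.
Volumetric rate dV/dL = K·W/H: 5.624e-04 · 116.0 / 6.304e+08 = 1.035e-10 m³/m.

value=1.035e-10 m^3/m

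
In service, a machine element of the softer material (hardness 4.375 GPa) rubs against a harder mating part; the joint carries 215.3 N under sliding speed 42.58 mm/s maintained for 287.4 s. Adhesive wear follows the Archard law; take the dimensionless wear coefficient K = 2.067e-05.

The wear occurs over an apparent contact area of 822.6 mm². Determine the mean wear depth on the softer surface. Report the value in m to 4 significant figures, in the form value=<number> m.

The computation holds exact precision. Intermediates are shown rounded. Rounded once at the end: 4 significant digits.
Sliding speed v = 42.58 mm/s = 0.04258 m/s. Total distance L = v·t = 0.04258 m/s × 287.4 s = 12.24 m.
Hardness H = 4.375 GPa = 4.375e+09 Pa.
Contact area A = 822.6 mm² = 8.226e-04 m².
In SI base units: W = 215.3 N, H = 4.375e+09 Pa, K = 2.067e-05.
Volume removed: V = K·W·L/H = 2.067e-05 · 215.3 · 12.24 / 4.375e+09 = 1.245e-11 m³.
Average depth h = V/A = 1.245e-11 / 8.226e-04 = 1.513e-08 m.

value=1.513e-08 m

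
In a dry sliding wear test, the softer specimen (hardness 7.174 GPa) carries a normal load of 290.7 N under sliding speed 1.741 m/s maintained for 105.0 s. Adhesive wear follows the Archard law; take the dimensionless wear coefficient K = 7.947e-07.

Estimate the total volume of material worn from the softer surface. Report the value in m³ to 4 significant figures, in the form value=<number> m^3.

value=5.887e-12 m^3

Every step runs at full float precision — intermediate values appear rounded, and rounded just once, at four significant figures.
Sliding distance L = v·t = 1.741 m/s × 105.0 s = 182.8 m.
Hardness H = 7.174 GPa = 7.174e+09 Pa.
In SI base units: W = 290.7 N, H = 7.174e+09 Pa, K = 7.947e-07.
Worn volume V = K·W·L/H = 7.947e-07 · 290.7 · 182.8 / 7.174e+09 = 5.887e-12 m³.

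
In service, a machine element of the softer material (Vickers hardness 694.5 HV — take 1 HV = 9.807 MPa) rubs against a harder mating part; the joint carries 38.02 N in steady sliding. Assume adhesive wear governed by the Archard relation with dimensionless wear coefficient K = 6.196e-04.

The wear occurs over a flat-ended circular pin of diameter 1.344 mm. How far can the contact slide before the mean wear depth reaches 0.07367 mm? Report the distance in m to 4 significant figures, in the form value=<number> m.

value=30.22 m

Intermediates are displayed rounded — the algebra runs at full float precision; a lone final rounding, at four significant figures.
Hardness H = 694.5 HV × 9.807 MPa/HV = 6811 MPa = 6.811e+09 Pa.
Pin diameter d = 1.344 mm = 0.001344 m. Contact area A = π·d²/4 = π·(0.001344 m)²/4 = 1.419e-06 m².
Depth limit h_lim = 0.07367 mm = 7.367e-05 m.
Expressed in SI base units: W = 38.02 N, H = 6.811e+09 Pa, K = 6.196e-04.
Wearable volume V_lim = h_lim·A = 7.367e-05 · 1.419e-06 = 1.045e-10 m³.
Inverting, life L = V_lim·H/(K·W) = 1.045e-10 · 6.811e+09 / (6.196e-04 · 38.02) = 30.22 m.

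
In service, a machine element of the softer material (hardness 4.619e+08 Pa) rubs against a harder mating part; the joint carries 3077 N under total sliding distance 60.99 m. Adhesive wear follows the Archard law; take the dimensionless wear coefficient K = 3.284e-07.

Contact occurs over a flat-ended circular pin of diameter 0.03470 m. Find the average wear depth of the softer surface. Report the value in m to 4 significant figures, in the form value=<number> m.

value=1.411e-07 m

The computation runs at exact precision. Printed values are rounded; a lone final rounding, at four significant digits.
Convert: Contact area A = π·d²/4 = π·(0.03470 m)²/4 = 9.457e-04 m².
In SI base units, W = 3077 N, H = 4.619e+08 Pa, K = 3.284e-07.
Volume removed: V = K·W·L/H = 3.284e-07 · 3077 · 60.99 / 4.619e+08 = 1.334e-10 m³.
Average depth h = V/A = 1.334e-10 / 9.457e-04 = 1.411e-07 m.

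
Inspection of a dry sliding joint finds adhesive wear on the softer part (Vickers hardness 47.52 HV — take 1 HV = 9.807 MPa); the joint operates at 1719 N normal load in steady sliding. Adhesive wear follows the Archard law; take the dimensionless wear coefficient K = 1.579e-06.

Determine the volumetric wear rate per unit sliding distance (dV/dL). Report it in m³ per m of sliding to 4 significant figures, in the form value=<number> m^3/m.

value=5.824e-12 m^3/m

The intermediates are displayed rounded — all arithmetic maintains exact precision, and one last rounding, at four significant digits.
Convert: Hardness H = 47.52 HV × 9.807 MPa/HV = 466.0 MPa = 4.660e+08 Pa.
Working in SI base units: W = 1719 N, H = 4.660e+08 Pa, K = 1.579e-06.
The wear rate dV/dL = K·W/H, so: 1.579e-06 · 1719 / 4.660e+08 = 5.824e-12 m³/m.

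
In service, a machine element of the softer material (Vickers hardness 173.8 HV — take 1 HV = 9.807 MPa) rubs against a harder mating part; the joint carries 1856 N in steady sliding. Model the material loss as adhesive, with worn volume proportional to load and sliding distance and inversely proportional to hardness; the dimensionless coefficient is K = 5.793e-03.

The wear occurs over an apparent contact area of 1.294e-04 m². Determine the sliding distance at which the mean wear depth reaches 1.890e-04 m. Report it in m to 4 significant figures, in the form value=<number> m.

The intermediates are printed rounded — all arithmetic runs at full float precision; a single final rounding to four significant figures.
Hardness H = 173.8 HV × 9.807 MPa/HV = 1704 MPa = 1.704e+09 Pa.
As SI base values: W = 1856 N, H = 1.704e+09 Pa, K = 5.793e-03.
Limit volume V_lim = h_lim·A = 1.890e-04 · 1.294e-04 = 2.446e-08 m³.
Life L = V_lim·H/(K·W) = 2.446e-08 · 1.704e+09 / (5.793e-03 · 1856) = 3.877 m.

value=3.877 m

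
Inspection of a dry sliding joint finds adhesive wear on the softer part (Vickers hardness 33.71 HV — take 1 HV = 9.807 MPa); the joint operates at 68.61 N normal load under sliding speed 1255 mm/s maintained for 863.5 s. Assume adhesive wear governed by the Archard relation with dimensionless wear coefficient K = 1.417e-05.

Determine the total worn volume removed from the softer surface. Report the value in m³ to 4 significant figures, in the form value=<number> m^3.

Intermediates are displayed rounded, and all working math runs at full float precision. Rounded once at the end, at 4 significant figures.
Convert: Sliding speed v = 1255 mm/s = 1.255 m/s. Total distance L = v·t = 1.255 m/s × 863.5 s = 1084 m.
Convert: Hardness H = 33.71 HV × 9.807 MPa/HV = 330.6 MPa = 3.306e+08 Pa.
In SI base units, W = 68.61 N, H = 3.306e+08 Pa, K = 1.417e-05.
The Archard volume V = K·W·L/H = 1.417e-05 · 68.61 · 1084 / 3.306e+08 = 3.187e-09 m³.

value=3.187e-09 m^3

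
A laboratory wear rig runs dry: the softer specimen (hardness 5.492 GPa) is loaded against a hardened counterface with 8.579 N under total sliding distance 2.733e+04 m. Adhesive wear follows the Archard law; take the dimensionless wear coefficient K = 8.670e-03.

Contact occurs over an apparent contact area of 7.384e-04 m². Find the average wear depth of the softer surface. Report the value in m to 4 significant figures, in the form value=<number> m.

All working math keeps full precision, and printed values are rounded. Rounded once at the end, at four significant figures.
Hardness H = 5.492 GPa = 5.492e+09 Pa.
Expressed in SI base units: W = 8.579 N, H = 5.492e+09 Pa, K = 8.670e-03.
By Archard's law, V = K·W·L/H = 8.670e-03 · 8.579 · 2.733e+04 / 5.492e+09 = 3.701e-07 m³.
Wear depth h = V/A = 3.701e-07 / 7.384e-04 = 5.013e-04 m.

value=5.013e-04 m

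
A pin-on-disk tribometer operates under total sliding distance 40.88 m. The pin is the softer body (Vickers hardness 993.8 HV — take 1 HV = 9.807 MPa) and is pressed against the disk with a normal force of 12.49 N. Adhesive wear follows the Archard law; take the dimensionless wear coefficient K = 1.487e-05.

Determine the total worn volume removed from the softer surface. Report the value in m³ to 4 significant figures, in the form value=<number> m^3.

value=7.790e-13 m^3

The algebra maintains full precision. Intermediates are printed rounded, and one final rounding: four significant figures.
Convert: Hardness H = 993.8 HV × 9.807 MPa/HV = 9746 MPa = 9.746e+09 Pa.
As SI base values: W = 12.49 N, H = 9.746e+09 Pa, K = 1.487e-05.
Apply Archard: V = K·W·L/H = 1.487e-05 · 12.49 · 40.88 / 9.746e+09 = 7.790e-13 m³.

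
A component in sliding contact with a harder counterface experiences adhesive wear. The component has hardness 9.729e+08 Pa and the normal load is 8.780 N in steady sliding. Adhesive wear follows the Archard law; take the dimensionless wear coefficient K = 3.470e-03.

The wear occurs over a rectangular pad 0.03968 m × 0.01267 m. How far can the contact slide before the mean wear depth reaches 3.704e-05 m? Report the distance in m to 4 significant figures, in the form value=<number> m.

value=594.7 m

Intermediates are shown rounded; the algebra carries exact precision, and one final rounding, at four significant figures.
Contact area A = 0.03968 m × 0.01267 m = 5.027e-04 m².
Restated in SI base units: W = 8.780 N, H = 9.729e+08 Pa, K = 3.470e-03.
At the depth limit, V_lim = h_lim·A = 3.704e-05 · 5.027e-04 = 1.862e-08 m³.
Inverting, life L = V_lim·H/(K·W) = 1.862e-08 · 9.729e+08 / (3.470e-03 · 8.780) = 594.7 m.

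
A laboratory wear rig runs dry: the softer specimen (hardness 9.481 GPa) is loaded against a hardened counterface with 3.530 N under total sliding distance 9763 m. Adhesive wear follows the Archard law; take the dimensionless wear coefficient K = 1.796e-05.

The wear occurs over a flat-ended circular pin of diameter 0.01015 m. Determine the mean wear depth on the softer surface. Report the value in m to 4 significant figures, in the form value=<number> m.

Intermediate values appear rounded, and all arithmetic maintains full precision; rounded just once, at four significant figures.
Hardness H = 9.481 GPa = 9.481e+09 Pa.
Contact area A = π·d²/4 = π·(0.01015 m)²/4 = 8.091e-05 m².
As SI base values: W = 3.530 N, H = 9.481e+09 Pa, K = 1.796e-05.
By Archard's law, V = K·W·L/H = 1.796e-05 · 3.530 · 9763 / 9.481e+09 = 6.528e-11 m³.
Mean wear depth h = V/A = 6.528e-11 / 8.091e-05 = 8.068e-07 m.

value=8.068e-07 m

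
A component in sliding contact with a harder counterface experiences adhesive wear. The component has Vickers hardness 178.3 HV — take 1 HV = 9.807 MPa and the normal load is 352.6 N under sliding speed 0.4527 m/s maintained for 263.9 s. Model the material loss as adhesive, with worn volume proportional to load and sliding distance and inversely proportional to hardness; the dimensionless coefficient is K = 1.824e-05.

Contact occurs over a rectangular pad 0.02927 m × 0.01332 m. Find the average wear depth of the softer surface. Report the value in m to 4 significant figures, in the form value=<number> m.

value=1.127e-06 m

All arithmetic holds full precision — the intermediates appear rounded. Rounded once at the end: four significant digits.
The distance L = v·t = 0.4527 m/s × 263.9 s = 119.5 m.
Hardness H = 178.3 HV × 9.807 MPa/HV = 1749 MPa = 1.749e+09 Pa.
Contact area A = 0.02927 m × 0.01332 m = 3.899e-04 m².
SI base units throughout: W = 352.6 N, H = 1.749e+09 Pa, K = 1.824e-05.
Archard volume V = K·W·L/H = 1.824e-05 · 352.6 · 119.5 / 1.749e+09 = 4.394e-10 m³.
Mean depth h = V/A = 4.394e-10 / 3.899e-04 = 1.127e-06 m.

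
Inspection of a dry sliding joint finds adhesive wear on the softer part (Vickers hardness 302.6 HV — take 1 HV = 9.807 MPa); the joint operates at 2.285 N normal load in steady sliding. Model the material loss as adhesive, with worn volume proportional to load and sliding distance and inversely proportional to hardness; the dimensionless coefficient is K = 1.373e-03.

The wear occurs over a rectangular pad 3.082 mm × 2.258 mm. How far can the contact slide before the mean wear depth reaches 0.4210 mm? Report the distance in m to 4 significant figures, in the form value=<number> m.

value=2771 m

Each operation carries full precision, and intermediates appear rounded. Rounded once at the end: 4 significant figures.
Hardness H = 302.6 HV × 9.807 MPa/HV = 2968 MPa = 2.968e+09 Pa.
Pad sides 3.082 mm × 2.258 mm = 0.003082 m × 0.002258 m. Contact area A = 0.003082 m × 0.002258 m = 6.959e-06 m².
Depth limit h_lim = 0.4210 mm = 4.210e-04 m.
In SI base units: W = 2.285 N, H = 2.968e+09 Pa, K = 1.373e-03.
Allowed volume V_lim = h_lim·A = 4.210e-04 · 6.959e-06 = 2.930e-09 m³.
Inverting, life L = V_lim·H/(K·W) = 2.930e-09 · 2.968e+09 / (1.373e-03 · 2.285) = 2771 m.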